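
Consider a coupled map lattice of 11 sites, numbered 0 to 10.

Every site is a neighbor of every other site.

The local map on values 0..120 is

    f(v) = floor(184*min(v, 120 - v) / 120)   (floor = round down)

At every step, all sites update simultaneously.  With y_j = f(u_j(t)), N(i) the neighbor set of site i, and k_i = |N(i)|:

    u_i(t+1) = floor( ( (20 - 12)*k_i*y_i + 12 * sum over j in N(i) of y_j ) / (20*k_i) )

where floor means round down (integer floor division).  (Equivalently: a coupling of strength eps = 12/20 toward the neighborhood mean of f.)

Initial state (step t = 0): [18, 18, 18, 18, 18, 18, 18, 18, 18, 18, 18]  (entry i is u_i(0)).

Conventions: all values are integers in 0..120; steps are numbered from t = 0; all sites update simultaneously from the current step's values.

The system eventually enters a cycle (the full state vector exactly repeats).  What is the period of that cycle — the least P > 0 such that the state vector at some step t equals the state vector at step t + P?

Answer: 7
Key observation: The state at step 12, [81, 81, 81, 81, 81, 81, 81, 81, 81, 81, 81], reappears at step 19 — and no state repeats earlier — so the cycle the system enters has period 7.

Derivation:
t=0: [18, 18, 18, 18, 18, 18, 18, 18, 18, 18, 18]
t=1: [27, 27, 27, 27, 27, 27, 27, 27, 27, 27, 27]
t=2: [41, 41, 41, 41, 41, 41, 41, 41, 41, 41, 41]
t=3: [62, 62, 62, 62, 62, 62, 62, 62, 62, 62, 62]
t=4: [88, 88, 88, 88, 88, 88, 88, 88, 88, 88, 88]
t=5: [49, 49, 49, 49, 49, 49, 49, 49, 49, 49, 49]
t=6: [75, 75, 75, 75, 75, 75, 75, 75, 75, 75, 75]
t=7: [69, 69, 69, 69, 69, 69, 69, 69, 69, 69, 69]
t=8: [78, 78, 78, 78, 78, 78, 78, 78, 78, 78, 78]
t=9: [64, 64, 64, 64, 64, 64, 64, 64, 64, 64, 64]
t=10: [85, 85, 85, 85, 85, 85, 85, 85, 85, 85, 85]
t=11: [53, 53, 53, 53, 53, 53, 53, 53, 53, 53, 53]
t=12: [81, 81, 81, 81, 81, 81, 81, 81, 81, 81, 81]
t=13: [59, 59, 59, 59, 59, 59, 59, 59, 59, 59, 59]
t=14: [90, 90, 90, 90, 90, 90, 90, 90, 90, 90, 90]
t=15: [46, 46, 46, 46, 46, 46, 46, 46, 46, 46, 46]
t=16: [70, 70, 70, 70, 70, 70, 70, 70, 70, 70, 70]
t=17: [76, 76, 76, 76, 76, 76, 76, 76, 76, 76, 76]
t=18: [67, 67, 67, 67, 67, 67, 67, 67, 67, 67, 67]
t=19: [81, 81, 81, 81, 81, 81, 81, 81, 81, 81, 81]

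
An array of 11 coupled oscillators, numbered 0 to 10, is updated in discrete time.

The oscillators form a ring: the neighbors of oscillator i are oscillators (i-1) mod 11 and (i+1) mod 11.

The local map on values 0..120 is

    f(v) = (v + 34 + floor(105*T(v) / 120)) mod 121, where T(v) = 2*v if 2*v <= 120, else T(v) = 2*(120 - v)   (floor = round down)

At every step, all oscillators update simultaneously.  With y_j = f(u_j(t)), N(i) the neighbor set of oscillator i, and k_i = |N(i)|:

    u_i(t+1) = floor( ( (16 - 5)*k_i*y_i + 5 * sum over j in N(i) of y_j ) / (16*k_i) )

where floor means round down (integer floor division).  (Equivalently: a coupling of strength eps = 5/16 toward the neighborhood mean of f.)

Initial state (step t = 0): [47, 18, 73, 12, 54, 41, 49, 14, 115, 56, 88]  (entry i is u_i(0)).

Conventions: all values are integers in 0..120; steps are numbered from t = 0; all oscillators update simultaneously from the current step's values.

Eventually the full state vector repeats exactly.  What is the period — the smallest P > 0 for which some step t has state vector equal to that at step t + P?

Answer: 2
Key observation: The state at step 12, [70, 70, 70, 70, 70, 71, 71, 71, 70, 70, 70], reappears at step 14 — and no state repeats earlier — so the cycle the system enters has period 2.

Derivation:
t=0: [47, 18, 73, 12, 54, 41, 49, 14, 115, 56, 88]
t=1: [50, 74, 70, 66, 56, 34, 47, 62, 46, 60, 56]
t=2: [55, 64, 70, 71, 58, 21, 41, 64, 50, 70, 66]
t=3: [67, 72, 70, 69, 74, 77, 43, 63, 57, 67, 71]
t=4: [71, 69, 70, 70, 67, 60, 43, 67, 70, 71, 69]
t=5: [69, 70, 70, 70, 72, 69, 44, 65, 70, 69, 70]
t=6: [70, 70, 70, 69, 69, 64, 46, 67, 70, 70, 70]
t=7: [70, 70, 70, 70, 71, 68, 49, 66, 70, 70, 70]
t=8: [70, 70, 70, 69, 69, 67, 54, 68, 70, 70, 70]
t=9: [70, 70, 70, 70, 71, 70, 64, 69, 70, 70, 70]
t=10: [70, 70, 70, 69, 69, 70, 73, 71, 70, 70, 70]
t=11: [70, 70, 70, 70, 70, 69, 68, 69, 69, 70, 70]
t=12: [70, 70, 70, 70, 70, 71, 71, 71, 70, 70, 70]
t=13: [70, 70, 70, 70, 69, 69, 69, 69, 69, 70, 70]
t=14: [70, 70, 70, 70, 70, 71, 71, 71, 70, 70, 70]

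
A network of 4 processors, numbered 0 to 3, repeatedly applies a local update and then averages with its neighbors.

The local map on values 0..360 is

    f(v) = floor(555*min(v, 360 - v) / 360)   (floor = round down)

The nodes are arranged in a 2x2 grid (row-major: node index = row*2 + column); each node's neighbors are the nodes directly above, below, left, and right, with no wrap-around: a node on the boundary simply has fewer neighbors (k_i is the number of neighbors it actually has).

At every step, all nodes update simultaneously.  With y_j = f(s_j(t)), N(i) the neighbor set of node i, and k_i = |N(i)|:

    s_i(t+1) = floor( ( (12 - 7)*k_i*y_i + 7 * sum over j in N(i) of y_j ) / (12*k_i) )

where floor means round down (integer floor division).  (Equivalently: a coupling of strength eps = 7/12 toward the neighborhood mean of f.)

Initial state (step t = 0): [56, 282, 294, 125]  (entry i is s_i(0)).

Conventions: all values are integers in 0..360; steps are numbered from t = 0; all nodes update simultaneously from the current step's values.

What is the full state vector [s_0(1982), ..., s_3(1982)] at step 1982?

Answer: [146, 146, 146, 146]
Key observation: The state at step 21, [265, 265, 265, 265], reappears at step 31: the system is in a cycle of period 10 from step 21 on.  Therefore the state at step 1982 equals the state at step 21 + ((1982 - 21) mod 10) = 22, which is [146, 146, 146, 146].

Derivation:
t=0: [56, 282, 294, 125]
t=1: [100, 131, 123, 144]
t=2: [177, 193, 188, 206]
t=3: [265, 255, 258, 251]
t=4: [153, 158, 157, 162]
t=5: [239, 242, 242, 245]
t=6: [183, 181, 181, 179]
t=7: [273, 274, 274, 275]
t=8: [132, 132, 132, 131]
t=9: [203, 202, 202, 202]
t=10: [242, 242, 242, 243]
t=11: [181, 180, 180, 180]
t=12: [276, 276, 276, 277]
t=13: [129, 128, 128, 128]
t=14: [197, 197, 197, 197]
t=15: [251, 251, 251, 251]
t=16: [168, 168, 168, 168]
t=17: [259, 259, 259, 259]
t=18: [155, 155, 155, 155]
t=19: [238, 238, 238, 238]
t=20: [188, 188, 188, 188]
t=21: [265, 265, 265, 265]
t=22: [146, 146, 146, 146]
t=23: [225, 225, 225, 225]
t=24: [208, 208, 208, 208]
t=25: [234, 234, 234, 234]
t=26: [194, 194, 194, 194]
t=27: [255, 255, 255, 255]
t=28: [161, 161, 161, 161]
t=29: [248, 248, 248, 248]
t=30: [172, 172, 172, 172]
t=31: [265, 265, 265, 265]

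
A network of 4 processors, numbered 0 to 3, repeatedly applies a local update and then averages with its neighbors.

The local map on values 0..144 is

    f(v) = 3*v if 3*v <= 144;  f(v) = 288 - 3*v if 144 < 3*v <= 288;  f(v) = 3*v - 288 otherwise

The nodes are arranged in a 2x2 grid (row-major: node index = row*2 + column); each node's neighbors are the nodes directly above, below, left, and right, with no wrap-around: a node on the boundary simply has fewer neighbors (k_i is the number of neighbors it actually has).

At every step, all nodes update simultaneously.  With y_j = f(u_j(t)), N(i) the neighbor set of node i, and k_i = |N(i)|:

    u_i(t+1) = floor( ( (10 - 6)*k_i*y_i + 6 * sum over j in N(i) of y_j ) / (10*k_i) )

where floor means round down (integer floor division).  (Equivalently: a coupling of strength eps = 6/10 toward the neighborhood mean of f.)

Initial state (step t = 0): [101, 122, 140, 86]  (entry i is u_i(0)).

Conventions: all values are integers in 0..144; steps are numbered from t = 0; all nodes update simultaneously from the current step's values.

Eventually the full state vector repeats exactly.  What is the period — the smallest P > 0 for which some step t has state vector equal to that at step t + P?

Answer: 7
Key observation: The state at step 24, [69, 62, 69, 62], reappears at step 31 — and no state repeats earlier — so the cycle the system enters has period 7.

Derivation:
t=0: [101, 122, 140, 86]
t=1: [69, 44, 66, 75]
t=2: [99, 96, 79, 91]
t=3: [18, 7, 27, 21]
t=4: [52, 43, 67, 55]
t=5: [117, 128, 111, 114]
t=6: [67, 73, 53, 63]
t=7: [94, 83, 107, 99]
t=8: [24, 20, 17, 25]
t=9: [62, 68, 64, 63]
t=10: [94, 93, 98, 93]
t=11: [6, 8, 6, 8]
t=12: [19, 22, 19, 22]
t=13: [59, 63, 59, 63]
t=14: [107, 102, 107, 102]
t=15: [28, 22, 28, 22]
t=16: [78, 71, 78, 71]
t=17: [60, 68, 60, 68]
t=18: [100, 91, 100, 91]
t=19: [12, 14, 12, 14]
t=20: [37, 40, 37, 40]
t=21: [113, 117, 113, 117]
t=22: [54, 59, 54, 59]
t=23: [121, 115, 121, 115]
t=24: [69, 62, 69, 62]
t=25: [87, 95, 87, 95]
t=26: [19, 10, 19, 10]
t=27: [48, 38, 48, 38]
t=28: [135, 123, 135, 123]
t=29: [106, 91, 106, 91]
t=30: [25, 19, 25, 19]
t=31: [69, 62, 69, 62]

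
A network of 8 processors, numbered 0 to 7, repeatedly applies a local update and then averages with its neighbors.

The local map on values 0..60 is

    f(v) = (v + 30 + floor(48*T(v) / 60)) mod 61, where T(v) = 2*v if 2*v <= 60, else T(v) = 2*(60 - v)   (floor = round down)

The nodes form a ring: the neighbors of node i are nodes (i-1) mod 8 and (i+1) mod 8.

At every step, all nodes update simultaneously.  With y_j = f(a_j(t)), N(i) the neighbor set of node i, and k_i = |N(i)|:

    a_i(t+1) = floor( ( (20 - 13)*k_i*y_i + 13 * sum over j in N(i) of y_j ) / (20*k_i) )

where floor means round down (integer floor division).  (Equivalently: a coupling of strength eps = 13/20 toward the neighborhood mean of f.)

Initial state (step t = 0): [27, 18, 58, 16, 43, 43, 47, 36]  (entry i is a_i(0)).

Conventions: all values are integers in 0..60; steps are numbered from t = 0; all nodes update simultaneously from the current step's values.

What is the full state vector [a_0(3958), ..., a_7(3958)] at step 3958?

Answer: [40, 40, 40, 40, 40, 40, 41, 40]
Key observation: The state at step 5, [41, 41, 41, 41, 41, 40, 40, 40], reappears at step 7: the system is in a cycle of period 2 from step 5 on.  Therefore the state at step 3958 equals the state at step 5 + ((3958 - 5) mod 2) = 6, which is [40, 40, 40, 40, 40, 40, 41, 40].

Derivation:
t=0: [27, 18, 58, 16, 43, 43, 47, 36]
t=1: [32, 27, 18, 25, 29, 38, 39, 39]
t=2: [41, 33, 28, 31, 40, 42, 41, 42]
t=3: [41, 42, 43, 42, 41, 39, 39, 39]
t=4: [40, 39, 39, 39, 40, 40, 41, 40]
t=5: [41, 41, 41, 41, 41, 40, 40, 40]
t=6: [40, 40, 40, 40, 40, 40, 41, 40]
t=7: [41, 41, 41, 41, 41, 40, 40, 40]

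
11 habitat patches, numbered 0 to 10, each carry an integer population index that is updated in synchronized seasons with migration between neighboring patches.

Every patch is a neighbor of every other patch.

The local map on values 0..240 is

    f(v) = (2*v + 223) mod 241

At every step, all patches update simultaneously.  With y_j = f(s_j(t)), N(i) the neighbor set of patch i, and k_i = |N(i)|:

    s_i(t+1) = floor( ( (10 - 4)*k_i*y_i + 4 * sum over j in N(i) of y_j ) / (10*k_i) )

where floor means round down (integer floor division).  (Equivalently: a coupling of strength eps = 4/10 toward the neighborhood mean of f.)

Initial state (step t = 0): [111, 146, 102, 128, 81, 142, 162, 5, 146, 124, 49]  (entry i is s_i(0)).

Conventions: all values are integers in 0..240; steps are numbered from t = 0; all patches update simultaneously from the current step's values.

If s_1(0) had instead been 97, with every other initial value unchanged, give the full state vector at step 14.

Answer: [202, 191, 190, 149, 177, 112, 147, 140, 137, 138, 144]
Key observation: This trace re-runs the system from the modified initial state.

Derivation:
t=0: [111, 97, 102, 128, 81, 142, 162, 5, 146, 124, 49]
t=1: [178, 163, 168, 197, 145, 78, 100, 195, 83, 193, 109]
t=2: [107, 90, 96, 128, 70, 130, 155, 126, 136, 124, 165]
t=3: [169, 150, 157, 192, 128, 60, 88, 190, 66, 188, 99]
t=4: [97, 76, 84, 123, 186, 110, 141, 120, 117, 118, 154]
t=5: [167, 144, 153, 196, 132, 182, 82, 193, 190, 191, 96]
t=6: [85, 59, 69, 117, 46, 102, 125, 114, 111, 112, 140]
t=7: [153, 124, 136, 189, 110, 173, 198, 186, 183, 184, 80]
t=8: [78, 181, 59, 118, 165, 100, 128, 115, 112, 113, 131]
t=9: [144, 124, 123, 189, 106, 169, 200, 185, 182, 183, 68]
t=10: [74, 187, 186, 125, 167, 102, 137, 120, 117, 118, 124]
t=11: [142, 134, 133, 200, 112, 174, 78, 194, 191, 192, 198]
t=12: [59, 50, 49, 124, 160, 95, 122, 117, 114, 115, 121]
t=13: [128, 118, 117, 201, 106, 168, 199, 193, 190, 191, 197]
t=14: [202, 191, 190, 149, 177, 112, 147, 140, 137, 138, 144]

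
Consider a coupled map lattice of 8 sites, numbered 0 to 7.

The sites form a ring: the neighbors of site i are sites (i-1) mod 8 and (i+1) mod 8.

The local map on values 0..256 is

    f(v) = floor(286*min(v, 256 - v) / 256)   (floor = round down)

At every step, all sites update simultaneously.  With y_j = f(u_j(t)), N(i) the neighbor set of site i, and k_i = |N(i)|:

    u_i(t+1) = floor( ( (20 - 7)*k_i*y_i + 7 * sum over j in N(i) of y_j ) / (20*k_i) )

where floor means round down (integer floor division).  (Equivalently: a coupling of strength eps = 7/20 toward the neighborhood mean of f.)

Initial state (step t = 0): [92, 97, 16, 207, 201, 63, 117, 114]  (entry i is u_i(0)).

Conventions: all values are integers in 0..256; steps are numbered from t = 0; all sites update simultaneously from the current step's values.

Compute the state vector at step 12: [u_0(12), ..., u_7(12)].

Simulating step by step:
t=0: [92, 97, 16, 207, 201, 63, 117, 114]
t=1: [107, 91, 39, 48, 61, 78, 118, 123]
t=2: [119, 94, 54, 53, 68, 91, 124, 132]
t=3: [128, 101, 67, 61, 76, 102, 131, 136]
t=4: [136, 110, 79, 71, 86, 112, 133, 136]
t=5: [131, 118, 92, 83, 98, 122, 134, 134]
t=6: [137, 127, 105, 96, 110, 131, 136, 136]
t=7: [133, 135, 119, 111, 122, 135, 134, 133]
t=8: [136, 134, 131, 127, 133, 135, 136, 136]
t=9: [134, 136, 138, 139, 137, 135, 134, 134]
t=10: [135, 133, 131, 130, 132, 134, 135, 136]
t=11: [135, 137, 138, 139, 138, 136, 135, 134]
t=12: [134, 132, 131, 130, 131, 133, 135, 135]

Answer: [134, 132, 131, 130, 131, 133, 135, 135]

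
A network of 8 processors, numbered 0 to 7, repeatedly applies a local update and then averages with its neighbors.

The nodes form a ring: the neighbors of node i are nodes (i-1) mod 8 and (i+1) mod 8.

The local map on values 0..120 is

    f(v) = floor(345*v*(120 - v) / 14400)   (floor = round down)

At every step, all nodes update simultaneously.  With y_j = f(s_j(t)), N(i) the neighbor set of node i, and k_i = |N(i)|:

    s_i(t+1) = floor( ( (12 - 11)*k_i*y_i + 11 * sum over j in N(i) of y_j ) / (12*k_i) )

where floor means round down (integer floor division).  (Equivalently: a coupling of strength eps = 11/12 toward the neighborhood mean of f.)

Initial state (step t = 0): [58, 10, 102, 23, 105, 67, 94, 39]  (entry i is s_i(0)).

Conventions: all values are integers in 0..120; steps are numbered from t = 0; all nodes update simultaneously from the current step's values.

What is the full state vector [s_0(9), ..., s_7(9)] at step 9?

Answer: [76, 76, 76, 76, 76, 76, 76, 76]

Derivation:
t=0: [58, 10, 102, 23, 105, 67, 94, 39]
t=1: [53, 61, 39, 41, 66, 50, 78, 72]
t=2: [84, 80, 80, 79, 80, 81, 82, 81]
t=3: [75, 74, 76, 76, 76, 75, 74, 73]
t=4: [81, 80, 80, 80, 80, 80, 81, 80]
t=5: [75, 75, 76, 76, 76, 75, 75, 75]
t=6: [80, 80, 80, 80, 80, 80, 80, 80]
t=7: [76, 76, 76, 76, 76, 76, 76, 76]
t=8: [80, 80, 80, 80, 80, 80, 80, 80]
t=9: [76, 76, 76, 76, 76, 76, 76, 76]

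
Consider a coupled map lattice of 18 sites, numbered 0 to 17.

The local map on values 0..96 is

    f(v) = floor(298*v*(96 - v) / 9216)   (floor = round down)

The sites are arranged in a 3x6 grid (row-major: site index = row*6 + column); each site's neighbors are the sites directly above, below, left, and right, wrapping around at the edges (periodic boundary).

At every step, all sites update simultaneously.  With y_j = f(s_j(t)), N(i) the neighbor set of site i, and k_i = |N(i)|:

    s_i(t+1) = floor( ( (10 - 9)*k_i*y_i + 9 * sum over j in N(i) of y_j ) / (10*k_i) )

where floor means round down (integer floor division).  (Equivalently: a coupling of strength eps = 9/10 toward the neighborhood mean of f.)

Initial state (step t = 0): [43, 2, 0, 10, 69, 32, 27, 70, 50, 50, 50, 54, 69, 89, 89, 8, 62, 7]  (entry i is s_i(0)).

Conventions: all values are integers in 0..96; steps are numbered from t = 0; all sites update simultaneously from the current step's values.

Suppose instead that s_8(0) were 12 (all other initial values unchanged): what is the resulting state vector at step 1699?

Simulating step by step:
t=0: [43, 2, 0, 10, 69, 32, 27, 70, 12, 50, 50, 54, 69, 89, 89, 8, 62, 7]
t=1: [50, 34, 19, 37, 58, 57, 65, 32, 37, 42, 69, 56, 44, 34, 18, 44, 46, 62]
t=2: [69, 64, 61, 66, 68, 71, 70, 67, 58, 68, 71, 66, 69, 63, 62, 66, 68, 72]
t=3: [60, 64, 67, 63, 59, 59, 61, 65, 65, 63, 61, 57, 60, 64, 67, 63, 59, 59]
t=4: [68, 65, 64, 66, 69, 70, 68, 66, 64, 67, 69, 69, 68, 65, 64, 66, 69, 70]
t=5: [61, 64, 65, 63, 60, 59, 61, 64, 64, 63, 60, 59, 61, 64, 65, 63, 60, 59]
t=6: [68, 66, 65, 67, 68, 69, 68, 66, 65, 67, 68, 69, 68, 66, 65, 67, 68, 69]
t=7: [61, 63, 64, 62, 61, 60, 61, 63, 64, 62, 61, 60, 61, 63, 64, 62, 61, 60]
t=8: [68, 67, 66, 67, 68, 69, 68, 67, 66, 67, 68, 69, 68, 67, 66, 67, 68, 69]
t=9: [61, 62, 63, 62, 61, 60, 61, 62, 63, 62, 61, 60, 61, 62, 63, 62, 61, 60]
t=10: [68, 68, 67, 68, 68, 69, 68, 68, 67, 68, 68, 69, 68, 68, 67, 68, 68, 69]
t=11: [60, 61, 61, 61, 60, 60, 60, 61, 61, 61, 60, 60, 60, 61, 61, 61, 60, 60]
t=12: [69, 69, 69, 69, 69, 69, 69, 69, 69, 69, 69, 69, 69, 69, 69, 69, 69, 69]
t=13: [60, 60, 60, 60, 60, 60, 60, 60, 60, 60, 60, 60, 60, 60, 60, 60, 60, 60]
t=14: [69, 69, 69, 69, 69, 69, 69, 69, 69, 69, 69, 69, 69, 69, 69, 69, 69, 69]

Answer: [60, 60, 60, 60, 60, 60, 60, 60, 60, 60, 60, 60, 60, 60, 60, 60, 60, 60]
Key observation: The state at step 12, [69, 69, 69, 69, 69, 69, 69, 69, 69, 69, 69, 69, 69, 69, 69, 69, 69, 69], reappears at step 14: the system is in a cycle of period 2 from step 12 on.  Therefore the state at step 1699 equals the state at step 12 + ((1699 - 12) mod 2) = 13, which is [60, 60, 60, 60, 60, 60, 60, 60, 60, 60, 60, 60, 60, 60, 60, 60, 60, 60].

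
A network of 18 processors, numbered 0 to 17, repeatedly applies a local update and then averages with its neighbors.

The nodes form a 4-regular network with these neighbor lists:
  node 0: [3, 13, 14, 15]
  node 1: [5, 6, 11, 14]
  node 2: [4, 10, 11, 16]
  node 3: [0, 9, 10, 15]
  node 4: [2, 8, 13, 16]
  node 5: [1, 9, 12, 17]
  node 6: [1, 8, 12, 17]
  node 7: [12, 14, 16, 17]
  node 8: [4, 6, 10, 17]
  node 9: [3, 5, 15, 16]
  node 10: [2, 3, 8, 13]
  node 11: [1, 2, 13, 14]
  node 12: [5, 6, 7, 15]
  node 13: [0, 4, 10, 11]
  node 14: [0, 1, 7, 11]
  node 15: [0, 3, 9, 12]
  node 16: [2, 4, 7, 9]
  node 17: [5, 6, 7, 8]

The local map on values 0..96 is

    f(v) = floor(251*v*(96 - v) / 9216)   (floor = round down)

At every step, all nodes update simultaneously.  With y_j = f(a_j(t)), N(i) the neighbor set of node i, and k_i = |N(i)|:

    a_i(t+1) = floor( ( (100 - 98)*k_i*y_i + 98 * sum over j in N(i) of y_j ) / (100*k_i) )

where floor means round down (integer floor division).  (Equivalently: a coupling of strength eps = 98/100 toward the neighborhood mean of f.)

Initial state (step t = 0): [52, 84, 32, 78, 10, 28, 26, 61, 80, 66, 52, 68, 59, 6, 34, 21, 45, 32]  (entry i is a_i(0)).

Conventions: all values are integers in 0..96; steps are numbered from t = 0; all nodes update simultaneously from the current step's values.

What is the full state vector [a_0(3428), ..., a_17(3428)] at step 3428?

Answer: [60, 60, 60, 60, 60, 60, 60, 60, 60, 60, 60, 60, 60, 60, 60, 60, 60, 60]
Key observation: The state at step 4, [60, 60, 60, 60, 60, 60, 60, 60, 60, 60, 60, 60, 60, 60, 60, 60, 60, 60], reappears at step 6: the system is in a cycle of period 2 from step 4 on.  Therefore the state at step 3428 equals the state at step 4 + ((3428 - 4) mod 2) = 4, which is [60, 60, 60, 60, 60, 60, 60, 60, 60, 60, 60, 60, 60, 60, 60, 60, 60, 60].

Derivation:
t=0: [52, 84, 32, 78, 10, 28, 26, 61, 80, 66, 52, 68, 59, 6, 34, 21, 45, 32]
t=1: [38, 51, 49, 54, 40, 48, 43, 58, 46, 48, 35, 38, 50, 48, 49, 52, 47, 48]
t=2: [61, 61, 60, 60, 61, 62, 62, 61, 60, 61, 61, 61, 61, 59, 60, 61, 61, 61]
t=3: [58, 57, 58, 58, 58, 57, 57, 58, 57, 57, 58, 58, 57, 58, 58, 58, 58, 57]
t=4: [60, 60, 60, 60, 60, 60, 60, 60, 60, 60, 60, 60, 60, 60, 60, 60, 60, 60]
t=5: [58, 58, 58, 58, 58, 58, 58, 58, 58, 58, 58, 58, 58, 58, 58, 58, 58, 58]
t=6: [60, 60, 60, 60, 60, 60, 60, 60, 60, 60, 60, 60, 60, 60, 60, 60, 60, 60]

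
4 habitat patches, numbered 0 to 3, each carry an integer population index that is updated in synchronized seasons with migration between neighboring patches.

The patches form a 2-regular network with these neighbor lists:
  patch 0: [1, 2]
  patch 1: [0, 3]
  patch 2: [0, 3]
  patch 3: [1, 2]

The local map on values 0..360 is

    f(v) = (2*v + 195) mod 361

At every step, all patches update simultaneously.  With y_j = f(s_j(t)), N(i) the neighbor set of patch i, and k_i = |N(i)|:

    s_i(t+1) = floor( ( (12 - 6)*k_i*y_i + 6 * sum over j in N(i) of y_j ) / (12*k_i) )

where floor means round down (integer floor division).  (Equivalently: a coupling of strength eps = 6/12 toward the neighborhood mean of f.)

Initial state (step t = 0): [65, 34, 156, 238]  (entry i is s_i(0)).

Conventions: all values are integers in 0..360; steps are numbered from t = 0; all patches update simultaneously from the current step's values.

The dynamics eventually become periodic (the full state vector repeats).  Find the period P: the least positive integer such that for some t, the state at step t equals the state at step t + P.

Answer: 5
Key observation: The state at step 12, [202, 228, 169, 195], reappears at step 17 — and no state repeats earlier — so the cycle the system enters has period 5.

Derivation:
t=0: [65, 34, 156, 238]
t=1: [264, 290, 231, 257]
t=2: [87, 113, 235, 261]
t=3: [95, 121, 243, 269]
t=4: [111, 46, 168, 104]
t=5: [142, 168, 109, 135]
t=6: [114, 140, 81, 107]
t=7: [148, 84, 206, 141]
t=8: [127, 62, 184, 120]
t=9: [174, 200, 141, 167]
t=10: [178, 204, 145, 171]
t=11: [186, 212, 153, 179]
t=12: [202, 228, 169, 195]
t=13: [234, 260, 201, 227]
t=14: [298, 324, 265, 291]
t=15: [65, 91, 32, 58]
t=16: [231, 167, 288, 224]
t=17: [202, 228, 169, 195]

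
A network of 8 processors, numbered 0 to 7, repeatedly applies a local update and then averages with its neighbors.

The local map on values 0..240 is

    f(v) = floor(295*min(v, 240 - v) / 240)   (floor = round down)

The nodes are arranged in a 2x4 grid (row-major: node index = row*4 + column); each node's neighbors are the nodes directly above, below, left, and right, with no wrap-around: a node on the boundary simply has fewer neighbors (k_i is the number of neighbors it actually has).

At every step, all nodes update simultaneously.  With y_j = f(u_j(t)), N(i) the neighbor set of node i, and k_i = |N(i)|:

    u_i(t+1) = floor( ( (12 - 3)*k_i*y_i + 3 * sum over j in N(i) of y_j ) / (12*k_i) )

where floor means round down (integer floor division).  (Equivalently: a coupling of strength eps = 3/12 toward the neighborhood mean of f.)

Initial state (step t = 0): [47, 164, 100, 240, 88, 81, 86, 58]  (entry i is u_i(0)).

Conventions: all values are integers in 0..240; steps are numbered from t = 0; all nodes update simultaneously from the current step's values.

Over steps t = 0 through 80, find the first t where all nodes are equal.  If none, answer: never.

Answer: never
Key observation: The state at step 23 reappears at step 27 — the system is in a cycle of period 4 from step 23 on.  No step 0..27 is synchronized, and the cycle repeats forever, so no step up to 80 (or ever) has all nodes equal.

Derivation:
t=0: [47, 164, 100, 240, 88, 81, 86, 58]  (not all equal)
t=1: [67, 92, 108, 24, 100, 99, 103, 66]  (not all equal)
t=2: [90, 112, 121, 48, 116, 120, 122, 80]  (not all equal)
t=3: [117, 136, 137, 74, 138, 145, 141, 99]  (not all equal)
t=4: [138, 127, 122, 98, 126, 118, 121, 117]  (not all equal)
t=5: [128, 138, 142, 126, 138, 144, 145, 140]  (not all equal)
t=6: [134, 125, 121, 135, 125, 119, 117, 123]  (not all equal)
t=7: [132, 140, 143, 132, 140, 144, 143, 141]  (not all equal)
t=8: [129, 122, 120, 129, 122, 118, 119, 122]  (not all equal)
t=9: [138, 144, 145, 138, 143, 145, 145, 144]  (not all equal)
t=10: [123, 118, 116, 123, 119, 116, 116, 118]  (not all equal)
t=11: [143, 144, 142, 143, 145, 142, 142, 144]  (not all equal)
t=12: [118, 118, 119, 119, 116, 119, 119, 118]  (not all equal)
t=13: [144, 145, 145, 145, 142, 145, 145, 145]  (not all equal)
t=14: [118, 116, 116, 116, 119, 116, 116, 116]  (not all equal)
t=15: [144, 142, 142, 142, 145, 142, 142, 142]  (not all equal)
t=16: [118, 119, 120, 120, 116, 119, 120, 120]  (not all equal)
t=17: [144, 146, 146, 147, 142, 145, 146, 147]  (not all equal)
t=18: [117, 115, 114, 114, 119, 116, 115, 114]  (not all equal)
t=19: [143, 141, 140, 140, 145, 142, 140, 140]  (not all equal)
t=20: [118, 120, 121, 122, 116, 119, 121, 122]  (not all equal)
t=21: [144, 146, 146, 145, 142, 145, 145, 145]  (not all equal)
t=22: [117, 115, 115, 115, 119, 116, 115, 116]  (not all equal)
t=23: [143, 141, 141, 141, 145, 142, 141, 141]  (not all equal)
t=24: [118, 120, 121, 121, 116, 119, 120, 121]  (not all equal)
t=25: [144, 146, 146, 146, 142, 145, 146, 146]  (not all equal)
t=26: [117, 115, 115, 115, 119, 116, 115, 115]  (not all equal)
t=27: [143, 141, 141, 141, 145, 142, 141, 141]  (not all equal)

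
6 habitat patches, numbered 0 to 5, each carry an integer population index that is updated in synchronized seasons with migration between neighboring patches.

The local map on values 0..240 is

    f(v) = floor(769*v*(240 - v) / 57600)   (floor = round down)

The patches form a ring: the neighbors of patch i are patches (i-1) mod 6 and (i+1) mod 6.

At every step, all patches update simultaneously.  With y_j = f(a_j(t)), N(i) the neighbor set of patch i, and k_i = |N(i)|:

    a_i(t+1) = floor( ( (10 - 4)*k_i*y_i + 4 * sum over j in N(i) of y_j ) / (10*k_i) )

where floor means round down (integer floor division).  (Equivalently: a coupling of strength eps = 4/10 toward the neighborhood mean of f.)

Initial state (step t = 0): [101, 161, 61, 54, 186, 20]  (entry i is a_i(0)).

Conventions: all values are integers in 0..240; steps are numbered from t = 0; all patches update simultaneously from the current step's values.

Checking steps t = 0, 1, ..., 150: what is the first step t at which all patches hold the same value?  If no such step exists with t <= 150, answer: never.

Answer: 10
Key observation: Synchronization is absorbing here: once all patches are equal they stay equal, and step 10 is the first all-equal step.

Derivation:
t=0: [101, 161, 61, 54, 186, 20]  (not all equal)
t=1: [157, 167, 147, 136, 118, 99]  (not all equal)
t=2: [173, 168, 179, 187, 190, 184]  (not all equal)
t=3: [152, 156, 145, 133, 129, 138]  (not all equal)
t=4: [179, 176, 182, 188, 189, 186]  (not all equal)
t=5: [143, 147, 140, 131, 129, 135]  (not all equal)
t=6: [185, 183, 186, 189, 190, 188]  (not all equal)
t=7: [134, 137, 133, 128, 127, 130]  (not all equal)
t=8: [189, 188, 189, 190, 190, 190]  (not all equal)
t=9: [128, 129, 128, 126, 126, 126]  (not all equal)
t=10: [191, 191, 191, 191, 191, 191]  (all equal)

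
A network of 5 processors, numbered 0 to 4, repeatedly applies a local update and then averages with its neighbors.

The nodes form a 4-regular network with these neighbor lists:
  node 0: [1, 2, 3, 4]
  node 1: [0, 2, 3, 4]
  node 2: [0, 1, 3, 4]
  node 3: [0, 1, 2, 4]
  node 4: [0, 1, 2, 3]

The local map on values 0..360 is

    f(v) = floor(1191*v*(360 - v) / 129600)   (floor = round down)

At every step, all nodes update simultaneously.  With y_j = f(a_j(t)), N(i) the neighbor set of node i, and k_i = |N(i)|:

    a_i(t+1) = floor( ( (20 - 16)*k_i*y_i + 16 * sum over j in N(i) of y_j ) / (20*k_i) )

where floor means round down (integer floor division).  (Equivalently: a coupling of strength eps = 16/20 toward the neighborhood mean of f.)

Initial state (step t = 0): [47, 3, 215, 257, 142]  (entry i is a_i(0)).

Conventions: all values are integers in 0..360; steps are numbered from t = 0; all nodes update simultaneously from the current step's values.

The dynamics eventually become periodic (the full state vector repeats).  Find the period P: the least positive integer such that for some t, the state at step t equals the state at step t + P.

Simulating step by step:
t=0: [47, 3, 215, 257, 142]
t=1: [191, 191, 191, 191, 191]
t=2: [296, 296, 296, 296, 296]
t=3: [174, 174, 174, 174, 174]
t=4: [297, 297, 297, 297, 297]
t=5: [171, 171, 171, 171, 171]
t=6: [297, 297, 297, 297, 297]

Answer: 2
Key observation: The state at step 4, [297, 297, 297, 297, 297], reappears at step 6 — and no state repeats earlier — so the cycle the system enters has period 2.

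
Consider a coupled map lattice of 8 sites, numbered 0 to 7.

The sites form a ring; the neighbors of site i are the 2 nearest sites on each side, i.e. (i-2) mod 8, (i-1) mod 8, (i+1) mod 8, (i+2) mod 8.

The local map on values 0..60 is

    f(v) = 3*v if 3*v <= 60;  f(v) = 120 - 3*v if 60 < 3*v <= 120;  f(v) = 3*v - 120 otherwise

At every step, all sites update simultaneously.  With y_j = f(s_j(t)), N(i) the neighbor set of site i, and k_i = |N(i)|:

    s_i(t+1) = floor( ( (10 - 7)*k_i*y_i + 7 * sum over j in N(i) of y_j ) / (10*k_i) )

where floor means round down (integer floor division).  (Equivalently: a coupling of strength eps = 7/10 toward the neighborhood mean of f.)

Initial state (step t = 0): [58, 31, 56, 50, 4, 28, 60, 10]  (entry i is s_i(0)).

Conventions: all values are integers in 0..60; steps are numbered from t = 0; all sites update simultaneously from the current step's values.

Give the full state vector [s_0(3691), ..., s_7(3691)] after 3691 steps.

Answer: [54, 54, 54, 55, 54, 54, 54, 55]
Key observation: The state at step 21, [6, 6, 6, 7, 6, 6, 6, 7], reappears at step 25: the system is in a cycle of period 4 from step 21 on.  Therefore the state at step 3691 equals the state at step 21 + ((3691 - 21) mod 4) = 23, which is [54, 54, 54, 55, 54, 54, 54, 55].

Derivation:
t=0: [58, 31, 56, 50, 4, 28, 60, 10]
t=1: [45, 36, 35, 30, 34, 33, 41, 39]
t=2: [10, 14, 17, 20, 17, 15, 10, 9]
t=3: [35, 42, 47, 51, 47, 42, 35, 33]
t=4: [15, 17, 19, 19, 19, 17, 15, 13]
t=5: [47, 49, 53, 54, 53, 49, 47, 45]
t=6: [24, 28, 34, 35, 34, 28, 24, 21]
t=7: [42, 34, 25, 23, 25, 34, 42, 46]
t=8: [17, 26, 34, 37, 34, 26, 17, 13]
t=9: [41, 33, 26, 23, 26, 33, 41, 44]
t=10: [14, 25, 33, 37, 33, 25, 14, 12]
t=11: [37, 32, 26, 25, 26, 32, 37, 41]
t=12: [16, 24, 33, 36, 33, 24, 16, 12]
t=13: [41, 34, 28, 27, 28, 34, 41, 44]
t=14: [12, 21, 27, 30, 27, 21, 12, 10]
t=15: [39, 40, 40, 42, 40, 40, 39, 41]
t=16: [1, 2, 1, 1, 1, 2, 1, 1]
t=17: [3, 3, 3, 4, 3, 3, 3, 4]
t=18: [9, 10, 9, 9, 9, 10, 9, 9]
t=19: [27, 27, 27, 28, 27, 27, 27, 28]
t=20: [38, 37, 38, 38, 38, 37, 38, 38]
t=21: [6, 6, 6, 7, 6, 6, 6, 7]
t=22: [18, 19, 18, 18, 18, 19, 18, 18]
t=23: [54, 54, 54, 55, 54, 54, 54, 55]
t=24: [42, 43, 42, 42, 42, 43, 42, 42]
t=25: [6, 6, 6, 7, 6, 6, 6, 7]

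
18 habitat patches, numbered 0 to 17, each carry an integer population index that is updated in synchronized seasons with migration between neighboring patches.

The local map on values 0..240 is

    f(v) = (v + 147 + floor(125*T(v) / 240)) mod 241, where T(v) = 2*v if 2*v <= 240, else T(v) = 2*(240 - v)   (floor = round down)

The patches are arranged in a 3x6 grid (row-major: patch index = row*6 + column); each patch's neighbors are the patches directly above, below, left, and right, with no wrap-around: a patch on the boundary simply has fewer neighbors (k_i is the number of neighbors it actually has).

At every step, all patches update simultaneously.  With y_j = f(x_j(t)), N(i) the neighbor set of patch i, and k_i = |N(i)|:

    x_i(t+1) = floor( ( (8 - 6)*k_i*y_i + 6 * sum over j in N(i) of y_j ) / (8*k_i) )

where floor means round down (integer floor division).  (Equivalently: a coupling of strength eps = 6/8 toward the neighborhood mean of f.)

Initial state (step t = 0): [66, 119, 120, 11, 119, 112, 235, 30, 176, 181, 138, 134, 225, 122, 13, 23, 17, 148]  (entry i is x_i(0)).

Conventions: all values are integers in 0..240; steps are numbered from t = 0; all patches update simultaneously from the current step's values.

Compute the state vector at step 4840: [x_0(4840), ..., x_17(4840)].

Answer: [149, 149, 149, 149, 149, 149, 149, 149, 149, 149, 149, 149, 149, 149, 149, 149, 149, 149]
Key observation: The state at step 3, [149, 149, 149, 149, 149, 149, 149, 149, 149, 149, 149, 149, 149, 149, 149, 149, 149, 149], reappears at step 4: the system is in a cycle of period 1 from step 3 on.  Therefore the state at step 4840 equals the state at step 3 + ((4840 - 3) mod 1) = 3, which is [149, 149, 149, 149, 149, 149, 149, 149, 149, 149, 149, 149, 149, 149, 149, 149, 149, 149].

Derivation:
t=0: [66, 119, 120, 11, 119, 112, 235, 30, 176, 181, 138, 134, 225, 122, 13, 23, 17, 148]
t=1: [120, 136, 154, 154, 150, 145, 135, 163, 164, 160, 155, 145, 147, 169, 166, 173, 168, 161]
t=2: [150, 149, 149, 149, 149, 149, 149, 149, 149, 148, 149, 149, 149, 148, 148, 148, 148, 149]
t=3: [149, 149, 149, 149, 149, 149, 149, 149, 149, 149, 149, 149, 149, 149, 149, 149, 149, 149]
t=4: [149, 149, 149, 149, 149, 149, 149, 149, 149, 149, 149, 149, 149, 149, 149, 149, 149, 149]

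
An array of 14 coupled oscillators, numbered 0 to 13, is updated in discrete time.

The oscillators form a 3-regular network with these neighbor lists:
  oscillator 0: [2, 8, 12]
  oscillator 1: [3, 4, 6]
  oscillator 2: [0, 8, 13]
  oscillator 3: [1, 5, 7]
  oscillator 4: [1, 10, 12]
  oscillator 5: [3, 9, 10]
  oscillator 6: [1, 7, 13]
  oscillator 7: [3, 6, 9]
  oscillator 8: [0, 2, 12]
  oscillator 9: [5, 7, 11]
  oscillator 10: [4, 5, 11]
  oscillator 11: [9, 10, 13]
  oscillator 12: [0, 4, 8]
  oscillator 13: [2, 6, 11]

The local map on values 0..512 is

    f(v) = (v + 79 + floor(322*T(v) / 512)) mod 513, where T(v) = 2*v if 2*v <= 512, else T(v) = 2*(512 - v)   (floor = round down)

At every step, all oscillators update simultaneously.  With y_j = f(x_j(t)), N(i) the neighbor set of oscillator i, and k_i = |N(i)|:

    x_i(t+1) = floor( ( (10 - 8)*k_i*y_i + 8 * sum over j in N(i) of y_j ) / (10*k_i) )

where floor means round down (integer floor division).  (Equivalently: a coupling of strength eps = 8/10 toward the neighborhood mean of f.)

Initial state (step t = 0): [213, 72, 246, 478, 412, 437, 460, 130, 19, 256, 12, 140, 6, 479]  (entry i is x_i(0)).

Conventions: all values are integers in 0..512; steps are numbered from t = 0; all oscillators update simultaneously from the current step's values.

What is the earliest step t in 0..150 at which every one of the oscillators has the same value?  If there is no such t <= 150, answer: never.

Simulating step by step:
t=0: [213, 72, 246, 478, 412, 437, 460, 130, 19, 256, 12, 140, 6, 479]  (not all equal)
t=1: [98, 122, 91, 206, 137, 109, 204, 160, 93, 259, 179, 168, 90, 179]  (not all equal)
t=2: [287, 189, 342, 304, 376, 240, 345, 141, 288, 354, 408, 387, 316, 301]  (not all equal)
t=3: [129, 198, 131, 295, 219, 115, 299, 178, 129, 187, 108, 116, 128, 120]  (not all equal)
t=4: [370, 89, 365, 248, 199, 322, 250, 300, 370, 409, 261, 380, 286, 295]  (not all equal)
t=5: [120, 127, 119, 168, 151, 124, 171, 122, 120, 119, 95, 123, 92, 121]  (not all equal)
t=6: [331, 430, 349, 378, 335, 364, 378, 409, 331, 354, 360, 335, 355, 381]  (not all equal)
t=7: [121, 112, 119, 107, 113, 115, 106, 112, 121, 115, 119, 116, 122, 116]  (not all equal)
t=8: [351, 325, 347, 330, 342, 335, 330, 326, 351, 336, 339, 341, 347, 336]  (not all equal)
t=9: [119, 123, 120, 124, 122, 123, 124, 123, 119, 123, 122, 122, 119, 122]  (not all equal)
t=10: [347, 356, 349, 356, 352, 356, 355, 357, 347, 355, 354, 354, 348, 353]  (not all equal)
t=11: [120, 118, 119, 117, 118, 118, 117, 117, 120, 117, 118, 118, 119, 118]  (not all equal)
t=12: [347, 343, 347, 344, 345, 343, 344, 343, 347, 344, 345, 344, 347, 345]  (not all equal)
t=13: [120, 121, 120, 121, 120, 121, 121, 121, 120, 121, 121, 121, 120, 120]  (not all equal)
t=14: [349, 351, 349, 352, 350, 352, 351, 352, 349, 352, 351, 351, 349, 350]  (not all equal)
t=15: [120, 119, 119, 119, 119, 119, 119, 119, 120, 119, 119, 119, 119, 119]  (not all equal)
t=16: [347, 347, 348, 347, 347, 347, 347, 347, 347, 347, 347, 347, 348, 347]  (not all equal)
t=17: [120, 120, 120, 120, 120, 120, 120, 120, 120, 120, 120, 120, 120, 120]  (all equal)

Answer: 17
Key observation: Synchronization is absorbing here: once all oscillators are equal they stay equal, and step 17 is the first all-equal step.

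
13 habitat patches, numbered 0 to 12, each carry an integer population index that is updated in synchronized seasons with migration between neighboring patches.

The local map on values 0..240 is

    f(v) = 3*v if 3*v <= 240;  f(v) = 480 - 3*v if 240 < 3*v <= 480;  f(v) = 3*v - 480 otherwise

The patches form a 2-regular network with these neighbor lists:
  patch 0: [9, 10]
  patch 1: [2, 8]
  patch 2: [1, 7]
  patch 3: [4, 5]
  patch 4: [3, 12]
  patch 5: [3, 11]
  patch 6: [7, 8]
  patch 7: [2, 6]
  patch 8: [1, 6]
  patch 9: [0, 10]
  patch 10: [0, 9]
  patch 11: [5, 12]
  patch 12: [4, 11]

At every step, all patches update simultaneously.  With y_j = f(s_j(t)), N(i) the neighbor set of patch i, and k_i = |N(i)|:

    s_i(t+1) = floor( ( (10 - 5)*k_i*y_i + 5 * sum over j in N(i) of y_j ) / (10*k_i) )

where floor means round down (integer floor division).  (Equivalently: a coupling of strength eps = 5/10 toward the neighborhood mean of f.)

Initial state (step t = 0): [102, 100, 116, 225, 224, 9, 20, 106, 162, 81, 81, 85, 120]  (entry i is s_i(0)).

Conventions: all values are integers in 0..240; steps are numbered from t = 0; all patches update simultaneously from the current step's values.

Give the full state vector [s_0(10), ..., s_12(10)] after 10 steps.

Answer: [49, 196, 190, 99, 113, 99, 177, 178, 189, 50, 50, 90, 111]

Derivation:
t=0: [102, 100, 116, 225, 224, 9, 20, 106, 162, 81, 81, 85, 120]
t=1: [205, 124, 151, 152, 174, 118, 72, 129, 63, 221, 221, 149, 164]
t=2: [159, 108, 63, 54, 30, 77, 178, 107, 175, 171, 171, 51, 24]
t=3: [18, 136, 173, 161, 103, 194, 78, 140, 75, 25, 25, 152, 96]
t=4: [64, 102, 52, 69, 134, 57, 188, 98, 189, 69, 69, 85, 144]
t=5: [199, 147, 168, 165, 102, 193, 110, 153, 108, 203, 203, 167, 99]
t=6: [123, 64, 27, 75, 136, 58, 119, 54, 125, 126, 126, 81, 140]
t=7: [106, 142, 129, 174, 107, 202, 128, 132, 131, 104, 104, 177, 107]
t=8: [165, 72, 81, 92, 129, 86, 90, 89, 81, 166, 166, 96, 132]
t=9: [16, 226, 225, 180, 118, 210, 217, 218, 225, 17, 17, 172, 113]
t=10: [49, 196, 190, 99, 113, 99, 177, 178, 189, 50, 50, 90, 111]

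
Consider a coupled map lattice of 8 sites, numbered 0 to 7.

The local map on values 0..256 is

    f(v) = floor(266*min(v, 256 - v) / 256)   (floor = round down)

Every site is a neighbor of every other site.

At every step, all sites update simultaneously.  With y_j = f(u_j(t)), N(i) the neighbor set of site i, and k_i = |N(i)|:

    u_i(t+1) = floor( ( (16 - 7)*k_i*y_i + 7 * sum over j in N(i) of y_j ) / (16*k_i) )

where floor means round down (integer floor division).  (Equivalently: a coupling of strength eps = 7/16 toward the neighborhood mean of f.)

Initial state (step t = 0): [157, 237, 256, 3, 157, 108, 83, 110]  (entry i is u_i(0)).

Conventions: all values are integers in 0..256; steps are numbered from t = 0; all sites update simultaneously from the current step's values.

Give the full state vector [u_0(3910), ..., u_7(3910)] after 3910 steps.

Answer: [131, 131, 131, 131, 131, 131, 131, 131]
Key observation: The state at step 23, [129, 129, 129, 129, 129, 129, 129, 129], reappears at step 25: the system is in a cycle of period 2 from step 23 on.  Therefore the state at step 3910 equals the state at step 23 + ((3910 - 23) mod 2) = 24, which is [131, 131, 131, 131, 131, 131, 131, 131].

Derivation:
t=0: [157, 237, 256, 3, 157, 108, 83, 110]
t=1: [84, 43, 33, 35, 84, 89, 76, 90]
t=2: [77, 56, 51, 52, 77, 80, 73, 80]
t=3: [75, 64, 61, 62, 75, 76, 72, 76]
t=4: [74, 69, 67, 68, 74, 75, 73, 75]
t=5: [74, 72, 71, 71, 74, 75, 74, 75]
t=6: [75, 74, 74, 74, 75, 76, 75, 76]
t=7: [76, 76, 76, 76, 76, 77, 76, 77]
t=8: [78, 78, 78, 78, 78, 79, 78, 79]
t=9: [81, 81, 81, 81, 81, 81, 81, 81]
t=10: [84, 84, 84, 84, 84, 84, 84, 84]
t=11: [87, 87, 87, 87, 87, 87, 87, 87]
t=12: [90, 90, 90, 90, 90, 90, 90, 90]
t=13: [93, 93, 93, 93, 93, 93, 93, 93]
t=14: [96, 96, 96, 96, 96, 96, 96, 96]
t=15: [99, 99, 99, 99, 99, 99, 99, 99]
t=16: [102, 102, 102, 102, 102, 102, 102, 102]
t=17: [105, 105, 105, 105, 105, 105, 105, 105]
t=18: [109, 109, 109, 109, 109, 109, 109, 109]
t=19: [113, 113, 113, 113, 113, 113, 113, 113]
t=20: [117, 117, 117, 117, 117, 117, 117, 117]
t=21: [121, 121, 121, 121, 121, 121, 121, 121]
t=22: [125, 125, 125, 125, 125, 125, 125, 125]
t=23: [129, 129, 129, 129, 129, 129, 129, 129]
t=24: [131, 131, 131, 131, 131, 131, 131, 131]
t=25: [129, 129, 129, 129, 129, 129, 129, 129]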